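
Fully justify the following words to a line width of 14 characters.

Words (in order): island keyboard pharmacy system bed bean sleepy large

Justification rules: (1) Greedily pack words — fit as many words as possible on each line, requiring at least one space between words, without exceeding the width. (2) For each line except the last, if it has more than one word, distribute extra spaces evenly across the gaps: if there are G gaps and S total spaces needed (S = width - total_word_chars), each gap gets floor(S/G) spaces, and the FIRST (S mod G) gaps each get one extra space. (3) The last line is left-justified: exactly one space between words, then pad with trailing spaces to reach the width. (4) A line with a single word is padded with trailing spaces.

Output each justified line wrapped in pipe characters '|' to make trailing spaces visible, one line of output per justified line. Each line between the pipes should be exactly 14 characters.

Line 1: ['island'] (min_width=6, slack=8)
Line 2: ['keyboard'] (min_width=8, slack=6)
Line 3: ['pharmacy'] (min_width=8, slack=6)
Line 4: ['system', 'bed'] (min_width=10, slack=4)
Line 5: ['bean', 'sleepy'] (min_width=11, slack=3)
Line 6: ['large'] (min_width=5, slack=9)

Answer: |island        |
|keyboard      |
|pharmacy      |
|system     bed|
|bean    sleepy|
|large         |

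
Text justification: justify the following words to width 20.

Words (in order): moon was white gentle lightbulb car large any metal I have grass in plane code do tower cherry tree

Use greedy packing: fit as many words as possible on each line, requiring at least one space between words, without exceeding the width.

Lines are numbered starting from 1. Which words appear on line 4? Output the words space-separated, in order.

Line 1: ['moon', 'was', 'white'] (min_width=14, slack=6)
Line 2: ['gentle', 'lightbulb', 'car'] (min_width=20, slack=0)
Line 3: ['large', 'any', 'metal', 'I'] (min_width=17, slack=3)
Line 4: ['have', 'grass', 'in', 'plane'] (min_width=19, slack=1)
Line 5: ['code', 'do', 'tower', 'cherry'] (min_width=20, slack=0)
Line 6: ['tree'] (min_width=4, slack=16)

Answer: have grass in plane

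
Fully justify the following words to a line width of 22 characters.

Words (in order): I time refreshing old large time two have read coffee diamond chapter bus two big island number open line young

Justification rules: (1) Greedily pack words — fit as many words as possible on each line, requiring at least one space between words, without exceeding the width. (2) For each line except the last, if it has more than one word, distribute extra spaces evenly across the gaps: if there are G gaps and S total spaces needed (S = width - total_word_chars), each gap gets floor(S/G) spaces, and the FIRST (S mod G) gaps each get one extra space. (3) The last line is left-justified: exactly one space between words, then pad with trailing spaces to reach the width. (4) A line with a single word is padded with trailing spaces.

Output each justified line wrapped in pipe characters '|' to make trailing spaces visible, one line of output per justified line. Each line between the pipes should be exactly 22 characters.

Line 1: ['I', 'time', 'refreshing', 'old'] (min_width=21, slack=1)
Line 2: ['large', 'time', 'two', 'have'] (min_width=19, slack=3)
Line 3: ['read', 'coffee', 'diamond'] (min_width=19, slack=3)
Line 4: ['chapter', 'bus', 'two', 'big'] (min_width=19, slack=3)
Line 5: ['island', 'number', 'open'] (min_width=18, slack=4)
Line 6: ['line', 'young'] (min_width=10, slack=12)

Answer: |I  time refreshing old|
|large  time  two  have|
|read   coffee  diamond|
|chapter  bus  two  big|
|island   number   open|
|line young            |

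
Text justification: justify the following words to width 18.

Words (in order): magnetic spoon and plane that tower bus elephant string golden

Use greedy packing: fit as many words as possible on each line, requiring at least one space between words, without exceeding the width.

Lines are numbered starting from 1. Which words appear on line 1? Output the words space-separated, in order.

Line 1: ['magnetic', 'spoon', 'and'] (min_width=18, slack=0)
Line 2: ['plane', 'that', 'tower'] (min_width=16, slack=2)
Line 3: ['bus', 'elephant'] (min_width=12, slack=6)
Line 4: ['string', 'golden'] (min_width=13, slack=5)

Answer: magnetic spoon and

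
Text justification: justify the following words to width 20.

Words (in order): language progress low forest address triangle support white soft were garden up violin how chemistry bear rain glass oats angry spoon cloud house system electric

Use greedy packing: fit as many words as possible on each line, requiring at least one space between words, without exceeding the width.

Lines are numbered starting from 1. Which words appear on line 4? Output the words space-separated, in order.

Line 1: ['language', 'progress'] (min_width=17, slack=3)
Line 2: ['low', 'forest', 'address'] (min_width=18, slack=2)
Line 3: ['triangle', 'support'] (min_width=16, slack=4)
Line 4: ['white', 'soft', 'were'] (min_width=15, slack=5)
Line 5: ['garden', 'up', 'violin', 'how'] (min_width=20, slack=0)
Line 6: ['chemistry', 'bear', 'rain'] (min_width=19, slack=1)
Line 7: ['glass', 'oats', 'angry'] (min_width=16, slack=4)
Line 8: ['spoon', 'cloud', 'house'] (min_width=17, slack=3)
Line 9: ['system', 'electric'] (min_width=15, slack=5)

Answer: white soft were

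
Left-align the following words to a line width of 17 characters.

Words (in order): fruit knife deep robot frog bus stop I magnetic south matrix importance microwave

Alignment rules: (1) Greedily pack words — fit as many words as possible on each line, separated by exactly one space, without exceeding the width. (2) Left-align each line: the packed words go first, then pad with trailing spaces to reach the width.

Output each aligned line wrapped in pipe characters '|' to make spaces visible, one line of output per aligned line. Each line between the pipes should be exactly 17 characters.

Line 1: ['fruit', 'knife', 'deep'] (min_width=16, slack=1)
Line 2: ['robot', 'frog', 'bus'] (min_width=14, slack=3)
Line 3: ['stop', 'I', 'magnetic'] (min_width=15, slack=2)
Line 4: ['south', 'matrix'] (min_width=12, slack=5)
Line 5: ['importance'] (min_width=10, slack=7)
Line 6: ['microwave'] (min_width=9, slack=8)

Answer: |fruit knife deep |
|robot frog bus   |
|stop I magnetic  |
|south matrix     |
|importance       |
|microwave        |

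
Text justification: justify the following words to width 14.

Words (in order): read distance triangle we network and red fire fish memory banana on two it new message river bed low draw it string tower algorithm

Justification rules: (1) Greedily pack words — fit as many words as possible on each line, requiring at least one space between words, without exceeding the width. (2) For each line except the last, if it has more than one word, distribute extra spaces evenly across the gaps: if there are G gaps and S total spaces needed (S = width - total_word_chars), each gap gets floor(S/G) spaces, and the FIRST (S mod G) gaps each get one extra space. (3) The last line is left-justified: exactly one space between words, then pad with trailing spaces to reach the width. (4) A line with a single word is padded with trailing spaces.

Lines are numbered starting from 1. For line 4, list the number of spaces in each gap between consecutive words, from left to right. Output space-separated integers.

Line 1: ['read', 'distance'] (min_width=13, slack=1)
Line 2: ['triangle', 'we'] (min_width=11, slack=3)
Line 3: ['network', 'and'] (min_width=11, slack=3)
Line 4: ['red', 'fire', 'fish'] (min_width=13, slack=1)
Line 5: ['memory', 'banana'] (min_width=13, slack=1)
Line 6: ['on', 'two', 'it', 'new'] (min_width=13, slack=1)
Line 7: ['message', 'river'] (min_width=13, slack=1)
Line 8: ['bed', 'low', 'draw'] (min_width=12, slack=2)
Line 9: ['it', 'string'] (min_width=9, slack=5)
Line 10: ['tower'] (min_width=5, slack=9)
Line 11: ['algorithm'] (min_width=9, slack=5)

Answer: 2 1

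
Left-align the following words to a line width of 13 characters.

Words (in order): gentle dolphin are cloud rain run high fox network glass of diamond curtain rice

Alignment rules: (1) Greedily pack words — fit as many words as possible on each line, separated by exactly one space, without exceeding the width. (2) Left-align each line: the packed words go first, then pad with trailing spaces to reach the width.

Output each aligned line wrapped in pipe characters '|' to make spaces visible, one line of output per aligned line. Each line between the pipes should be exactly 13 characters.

Answer: |gentle       |
|dolphin are  |
|cloud rain   |
|run high fox |
|network glass|
|of diamond   |
|curtain rice |

Derivation:
Line 1: ['gentle'] (min_width=6, slack=7)
Line 2: ['dolphin', 'are'] (min_width=11, slack=2)
Line 3: ['cloud', 'rain'] (min_width=10, slack=3)
Line 4: ['run', 'high', 'fox'] (min_width=12, slack=1)
Line 5: ['network', 'glass'] (min_width=13, slack=0)
Line 6: ['of', 'diamond'] (min_width=10, slack=3)
Line 7: ['curtain', 'rice'] (min_width=12, slack=1)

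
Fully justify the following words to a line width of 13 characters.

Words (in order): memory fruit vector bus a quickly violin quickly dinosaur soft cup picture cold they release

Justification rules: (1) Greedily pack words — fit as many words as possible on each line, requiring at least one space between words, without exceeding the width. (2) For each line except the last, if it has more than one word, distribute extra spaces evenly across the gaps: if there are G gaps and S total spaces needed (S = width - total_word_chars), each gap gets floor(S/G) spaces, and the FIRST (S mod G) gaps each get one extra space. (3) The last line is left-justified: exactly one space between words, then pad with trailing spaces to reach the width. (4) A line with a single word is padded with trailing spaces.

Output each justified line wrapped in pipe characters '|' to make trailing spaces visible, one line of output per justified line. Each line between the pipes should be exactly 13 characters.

Answer: |memory  fruit|
|vector  bus a|
|quickly      |
|violin       |
|quickly      |
|dinosaur soft|
|cup   picture|
|cold     they|
|release      |

Derivation:
Line 1: ['memory', 'fruit'] (min_width=12, slack=1)
Line 2: ['vector', 'bus', 'a'] (min_width=12, slack=1)
Line 3: ['quickly'] (min_width=7, slack=6)
Line 4: ['violin'] (min_width=6, slack=7)
Line 5: ['quickly'] (min_width=7, slack=6)
Line 6: ['dinosaur', 'soft'] (min_width=13, slack=0)
Line 7: ['cup', 'picture'] (min_width=11, slack=2)
Line 8: ['cold', 'they'] (min_width=9, slack=4)
Line 9: ['release'] (min_width=7, slack=6)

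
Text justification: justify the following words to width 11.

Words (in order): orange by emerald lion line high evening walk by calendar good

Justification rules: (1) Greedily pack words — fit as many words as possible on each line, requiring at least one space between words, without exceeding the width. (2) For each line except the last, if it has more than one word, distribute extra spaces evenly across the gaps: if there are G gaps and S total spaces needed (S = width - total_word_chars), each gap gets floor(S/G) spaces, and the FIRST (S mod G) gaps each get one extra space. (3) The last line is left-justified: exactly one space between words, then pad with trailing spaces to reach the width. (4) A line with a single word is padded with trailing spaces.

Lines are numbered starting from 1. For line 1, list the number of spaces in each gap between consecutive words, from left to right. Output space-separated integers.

Line 1: ['orange', 'by'] (min_width=9, slack=2)
Line 2: ['emerald'] (min_width=7, slack=4)
Line 3: ['lion', 'line'] (min_width=9, slack=2)
Line 4: ['high'] (min_width=4, slack=7)
Line 5: ['evening'] (min_width=7, slack=4)
Line 6: ['walk', 'by'] (min_width=7, slack=4)
Line 7: ['calendar'] (min_width=8, slack=3)
Line 8: ['good'] (min_width=4, slack=7)

Answer: 3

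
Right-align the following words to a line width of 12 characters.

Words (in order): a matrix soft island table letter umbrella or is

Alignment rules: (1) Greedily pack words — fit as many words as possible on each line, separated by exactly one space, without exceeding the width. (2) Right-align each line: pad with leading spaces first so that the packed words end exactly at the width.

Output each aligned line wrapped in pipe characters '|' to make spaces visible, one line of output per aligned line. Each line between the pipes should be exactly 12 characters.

Line 1: ['a', 'matrix'] (min_width=8, slack=4)
Line 2: ['soft', 'island'] (min_width=11, slack=1)
Line 3: ['table', 'letter'] (min_width=12, slack=0)
Line 4: ['umbrella', 'or'] (min_width=11, slack=1)
Line 5: ['is'] (min_width=2, slack=10)

Answer: |    a matrix|
| soft island|
|table letter|
| umbrella or|
|          is|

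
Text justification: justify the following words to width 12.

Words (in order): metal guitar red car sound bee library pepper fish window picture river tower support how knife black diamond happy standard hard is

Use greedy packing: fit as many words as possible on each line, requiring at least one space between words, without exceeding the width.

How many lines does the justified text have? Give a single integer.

Line 1: ['metal', 'guitar'] (min_width=12, slack=0)
Line 2: ['red', 'car'] (min_width=7, slack=5)
Line 3: ['sound', 'bee'] (min_width=9, slack=3)
Line 4: ['library'] (min_width=7, slack=5)
Line 5: ['pepper', 'fish'] (min_width=11, slack=1)
Line 6: ['window'] (min_width=6, slack=6)
Line 7: ['picture'] (min_width=7, slack=5)
Line 8: ['river', 'tower'] (min_width=11, slack=1)
Line 9: ['support', 'how'] (min_width=11, slack=1)
Line 10: ['knife', 'black'] (min_width=11, slack=1)
Line 11: ['diamond'] (min_width=7, slack=5)
Line 12: ['happy'] (min_width=5, slack=7)
Line 13: ['standard'] (min_width=8, slack=4)
Line 14: ['hard', 'is'] (min_width=7, slack=5)
Total lines: 14

Answer: 14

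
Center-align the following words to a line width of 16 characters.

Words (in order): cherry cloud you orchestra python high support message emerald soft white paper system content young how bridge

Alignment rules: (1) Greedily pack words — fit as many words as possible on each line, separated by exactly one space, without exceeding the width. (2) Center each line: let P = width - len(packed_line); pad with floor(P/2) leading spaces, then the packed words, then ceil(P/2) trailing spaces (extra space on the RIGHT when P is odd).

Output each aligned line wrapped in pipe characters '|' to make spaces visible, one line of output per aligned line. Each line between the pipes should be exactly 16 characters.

Line 1: ['cherry', 'cloud', 'you'] (min_width=16, slack=0)
Line 2: ['orchestra', 'python'] (min_width=16, slack=0)
Line 3: ['high', 'support'] (min_width=12, slack=4)
Line 4: ['message', 'emerald'] (min_width=15, slack=1)
Line 5: ['soft', 'white', 'paper'] (min_width=16, slack=0)
Line 6: ['system', 'content'] (min_width=14, slack=2)
Line 7: ['young', 'how', 'bridge'] (min_width=16, slack=0)

Answer: |cherry cloud you|
|orchestra python|
|  high support  |
|message emerald |
|soft white paper|
| system content |
|young how bridge|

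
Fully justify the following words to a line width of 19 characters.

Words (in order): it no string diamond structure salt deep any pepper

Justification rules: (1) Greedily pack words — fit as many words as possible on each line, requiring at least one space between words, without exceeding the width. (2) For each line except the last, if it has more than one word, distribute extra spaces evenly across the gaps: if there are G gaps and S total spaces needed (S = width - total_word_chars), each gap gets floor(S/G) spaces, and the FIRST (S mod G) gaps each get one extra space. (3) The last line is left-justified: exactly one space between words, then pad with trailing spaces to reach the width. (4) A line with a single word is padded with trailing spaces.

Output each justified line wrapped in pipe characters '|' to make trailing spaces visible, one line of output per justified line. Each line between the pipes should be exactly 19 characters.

Line 1: ['it', 'no', 'string'] (min_width=12, slack=7)
Line 2: ['diamond', 'structure'] (min_width=17, slack=2)
Line 3: ['salt', 'deep', 'any'] (min_width=13, slack=6)
Line 4: ['pepper'] (min_width=6, slack=13)

Answer: |it     no    string|
|diamond   structure|
|salt    deep    any|
|pepper             |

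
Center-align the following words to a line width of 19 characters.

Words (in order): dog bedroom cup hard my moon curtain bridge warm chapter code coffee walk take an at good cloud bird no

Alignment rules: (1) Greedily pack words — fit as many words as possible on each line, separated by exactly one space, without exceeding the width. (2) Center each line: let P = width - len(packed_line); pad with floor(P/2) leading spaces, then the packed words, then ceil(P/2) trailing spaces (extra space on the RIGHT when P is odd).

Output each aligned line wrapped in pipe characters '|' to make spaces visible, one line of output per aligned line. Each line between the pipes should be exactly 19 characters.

Answer: |  dog bedroom cup  |
|   hard my moon    |
|curtain bridge warm|
|chapter code coffee|
|  walk take an at  |
|good cloud bird no |

Derivation:
Line 1: ['dog', 'bedroom', 'cup'] (min_width=15, slack=4)
Line 2: ['hard', 'my', 'moon'] (min_width=12, slack=7)
Line 3: ['curtain', 'bridge', 'warm'] (min_width=19, slack=0)
Line 4: ['chapter', 'code', 'coffee'] (min_width=19, slack=0)
Line 5: ['walk', 'take', 'an', 'at'] (min_width=15, slack=4)
Line 6: ['good', 'cloud', 'bird', 'no'] (min_width=18, slack=1)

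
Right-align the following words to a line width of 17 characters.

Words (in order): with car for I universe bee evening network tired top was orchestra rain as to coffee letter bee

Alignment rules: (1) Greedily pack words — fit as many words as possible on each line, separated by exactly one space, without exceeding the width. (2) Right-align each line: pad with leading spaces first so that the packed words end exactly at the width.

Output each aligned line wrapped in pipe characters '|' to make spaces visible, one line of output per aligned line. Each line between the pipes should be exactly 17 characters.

Answer: |   with car for I|
|     universe bee|
|  evening network|
|    tired top was|
|orchestra rain as|
| to coffee letter|
|              bee|

Derivation:
Line 1: ['with', 'car', 'for', 'I'] (min_width=14, slack=3)
Line 2: ['universe', 'bee'] (min_width=12, slack=5)
Line 3: ['evening', 'network'] (min_width=15, slack=2)
Line 4: ['tired', 'top', 'was'] (min_width=13, slack=4)
Line 5: ['orchestra', 'rain', 'as'] (min_width=17, slack=0)
Line 6: ['to', 'coffee', 'letter'] (min_width=16, slack=1)
Line 7: ['bee'] (min_width=3, slack=14)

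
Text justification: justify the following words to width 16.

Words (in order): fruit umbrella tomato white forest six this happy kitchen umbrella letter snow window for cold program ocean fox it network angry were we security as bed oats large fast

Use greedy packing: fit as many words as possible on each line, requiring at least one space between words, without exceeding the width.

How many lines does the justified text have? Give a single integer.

Answer: 12

Derivation:
Line 1: ['fruit', 'umbrella'] (min_width=14, slack=2)
Line 2: ['tomato', 'white'] (min_width=12, slack=4)
Line 3: ['forest', 'six', 'this'] (min_width=15, slack=1)
Line 4: ['happy', 'kitchen'] (min_width=13, slack=3)
Line 5: ['umbrella', 'letter'] (min_width=15, slack=1)
Line 6: ['snow', 'window', 'for'] (min_width=15, slack=1)
Line 7: ['cold', 'program'] (min_width=12, slack=4)
Line 8: ['ocean', 'fox', 'it'] (min_width=12, slack=4)
Line 9: ['network', 'angry'] (min_width=13, slack=3)
Line 10: ['were', 'we', 'security'] (min_width=16, slack=0)
Line 11: ['as', 'bed', 'oats'] (min_width=11, slack=5)
Line 12: ['large', 'fast'] (min_width=10, slack=6)
Total lines: 12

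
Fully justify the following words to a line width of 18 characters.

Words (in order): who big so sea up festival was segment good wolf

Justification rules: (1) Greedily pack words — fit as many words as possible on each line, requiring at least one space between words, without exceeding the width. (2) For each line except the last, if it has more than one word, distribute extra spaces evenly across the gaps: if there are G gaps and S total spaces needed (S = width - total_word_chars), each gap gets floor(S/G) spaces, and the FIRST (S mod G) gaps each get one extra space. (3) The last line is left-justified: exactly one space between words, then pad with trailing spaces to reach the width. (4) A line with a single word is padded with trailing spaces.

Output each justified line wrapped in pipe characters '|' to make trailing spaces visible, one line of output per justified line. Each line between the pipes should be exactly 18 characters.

Line 1: ['who', 'big', 'so', 'sea', 'up'] (min_width=17, slack=1)
Line 2: ['festival', 'was'] (min_width=12, slack=6)
Line 3: ['segment', 'good', 'wolf'] (min_width=17, slack=1)

Answer: |who  big so sea up|
|festival       was|
|segment good wolf |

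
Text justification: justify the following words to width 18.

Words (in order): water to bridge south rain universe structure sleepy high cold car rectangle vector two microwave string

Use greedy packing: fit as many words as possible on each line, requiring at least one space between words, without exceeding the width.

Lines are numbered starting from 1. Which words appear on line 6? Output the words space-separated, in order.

Line 1: ['water', 'to', 'bridge'] (min_width=15, slack=3)
Line 2: ['south', 'rain'] (min_width=10, slack=8)
Line 3: ['universe', 'structure'] (min_width=18, slack=0)
Line 4: ['sleepy', 'high', 'cold'] (min_width=16, slack=2)
Line 5: ['car', 'rectangle'] (min_width=13, slack=5)
Line 6: ['vector', 'two'] (min_width=10, slack=8)
Line 7: ['microwave', 'string'] (min_width=16, slack=2)

Answer: vector two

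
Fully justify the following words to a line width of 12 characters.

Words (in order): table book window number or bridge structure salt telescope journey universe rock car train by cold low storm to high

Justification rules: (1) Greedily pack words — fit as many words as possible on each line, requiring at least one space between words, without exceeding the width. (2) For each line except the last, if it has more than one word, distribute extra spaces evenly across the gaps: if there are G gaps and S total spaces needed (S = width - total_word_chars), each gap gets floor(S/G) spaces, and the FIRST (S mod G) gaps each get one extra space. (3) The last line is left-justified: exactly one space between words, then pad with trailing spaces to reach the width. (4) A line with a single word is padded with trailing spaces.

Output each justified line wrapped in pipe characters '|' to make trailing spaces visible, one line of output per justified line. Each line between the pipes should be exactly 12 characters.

Answer: |table   book|
|window      |
|number    or|
|bridge      |
|structure   |
|salt        |
|telescope   |
|journey     |
|universe    |
|rock     car|
|train     by|
|cold     low|
|storm     to|
|high        |

Derivation:
Line 1: ['table', 'book'] (min_width=10, slack=2)
Line 2: ['window'] (min_width=6, slack=6)
Line 3: ['number', 'or'] (min_width=9, slack=3)
Line 4: ['bridge'] (min_width=6, slack=6)
Line 5: ['structure'] (min_width=9, slack=3)
Line 6: ['salt'] (min_width=4, slack=8)
Line 7: ['telescope'] (min_width=9, slack=3)
Line 8: ['journey'] (min_width=7, slack=5)
Line 9: ['universe'] (min_width=8, slack=4)
Line 10: ['rock', 'car'] (min_width=8, slack=4)
Line 11: ['train', 'by'] (min_width=8, slack=4)
Line 12: ['cold', 'low'] (min_width=8, slack=4)
Line 13: ['storm', 'to'] (min_width=8, slack=4)
Line 14: ['high'] (min_width=4, slack=8)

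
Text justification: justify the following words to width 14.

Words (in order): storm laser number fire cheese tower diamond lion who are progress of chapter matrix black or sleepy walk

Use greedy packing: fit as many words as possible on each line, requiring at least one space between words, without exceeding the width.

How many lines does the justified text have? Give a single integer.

Answer: 9

Derivation:
Line 1: ['storm', 'laser'] (min_width=11, slack=3)
Line 2: ['number', 'fire'] (min_width=11, slack=3)
Line 3: ['cheese', 'tower'] (min_width=12, slack=2)
Line 4: ['diamond', 'lion'] (min_width=12, slack=2)
Line 5: ['who', 'are'] (min_width=7, slack=7)
Line 6: ['progress', 'of'] (min_width=11, slack=3)
Line 7: ['chapter', 'matrix'] (min_width=14, slack=0)
Line 8: ['black', 'or'] (min_width=8, slack=6)
Line 9: ['sleepy', 'walk'] (min_width=11, slack=3)
Total lines: 9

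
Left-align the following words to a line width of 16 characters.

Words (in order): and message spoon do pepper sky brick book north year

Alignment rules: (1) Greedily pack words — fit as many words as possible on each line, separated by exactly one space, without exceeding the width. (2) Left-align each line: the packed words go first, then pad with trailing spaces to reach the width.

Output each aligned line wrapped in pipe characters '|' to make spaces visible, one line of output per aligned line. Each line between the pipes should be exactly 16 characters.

Answer: |and message     |
|spoon do pepper |
|sky brick book  |
|north year      |

Derivation:
Line 1: ['and', 'message'] (min_width=11, slack=5)
Line 2: ['spoon', 'do', 'pepper'] (min_width=15, slack=1)
Line 3: ['sky', 'brick', 'book'] (min_width=14, slack=2)
Line 4: ['north', 'year'] (min_width=10, slack=6)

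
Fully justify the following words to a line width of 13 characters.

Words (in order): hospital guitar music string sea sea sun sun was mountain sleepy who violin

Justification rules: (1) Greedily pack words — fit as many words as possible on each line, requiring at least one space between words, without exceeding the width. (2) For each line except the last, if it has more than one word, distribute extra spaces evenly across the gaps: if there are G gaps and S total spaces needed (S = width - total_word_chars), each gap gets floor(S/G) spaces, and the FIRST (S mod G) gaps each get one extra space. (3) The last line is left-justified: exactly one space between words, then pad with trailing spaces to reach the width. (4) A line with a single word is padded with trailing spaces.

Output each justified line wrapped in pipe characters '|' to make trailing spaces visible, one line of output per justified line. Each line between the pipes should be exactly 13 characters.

Line 1: ['hospital'] (min_width=8, slack=5)
Line 2: ['guitar', 'music'] (min_width=12, slack=1)
Line 3: ['string', 'sea'] (min_width=10, slack=3)
Line 4: ['sea', 'sun', 'sun'] (min_width=11, slack=2)
Line 5: ['was', 'mountain'] (min_width=12, slack=1)
Line 6: ['sleepy', 'who'] (min_width=10, slack=3)
Line 7: ['violin'] (min_width=6, slack=7)

Answer: |hospital     |
|guitar  music|
|string    sea|
|sea  sun  sun|
|was  mountain|
|sleepy    who|
|violin       |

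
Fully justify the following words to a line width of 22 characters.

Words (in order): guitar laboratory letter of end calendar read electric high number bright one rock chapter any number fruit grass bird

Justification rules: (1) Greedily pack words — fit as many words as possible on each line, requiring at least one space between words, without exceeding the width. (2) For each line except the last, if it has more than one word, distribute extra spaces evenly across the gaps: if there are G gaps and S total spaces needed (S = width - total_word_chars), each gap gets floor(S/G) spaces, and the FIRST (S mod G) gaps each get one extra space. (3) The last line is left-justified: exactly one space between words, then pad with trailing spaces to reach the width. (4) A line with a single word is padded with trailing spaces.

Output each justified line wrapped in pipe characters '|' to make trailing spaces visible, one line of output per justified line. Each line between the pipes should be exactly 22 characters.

Line 1: ['guitar', 'laboratory'] (min_width=17, slack=5)
Line 2: ['letter', 'of', 'end', 'calendar'] (min_width=22, slack=0)
Line 3: ['read', 'electric', 'high'] (min_width=18, slack=4)
Line 4: ['number', 'bright', 'one', 'rock'] (min_width=22, slack=0)
Line 5: ['chapter', 'any', 'number'] (min_width=18, slack=4)
Line 6: ['fruit', 'grass', 'bird'] (min_width=16, slack=6)

Answer: |guitar      laboratory|
|letter of end calendar|
|read   electric   high|
|number bright one rock|
|chapter   any   number|
|fruit grass bird      |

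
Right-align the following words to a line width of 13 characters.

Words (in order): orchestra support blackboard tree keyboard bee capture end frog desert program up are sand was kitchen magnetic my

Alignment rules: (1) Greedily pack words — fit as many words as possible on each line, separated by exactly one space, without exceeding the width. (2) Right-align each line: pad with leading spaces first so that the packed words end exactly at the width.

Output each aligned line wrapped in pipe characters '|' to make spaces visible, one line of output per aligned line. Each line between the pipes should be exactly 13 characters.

Line 1: ['orchestra'] (min_width=9, slack=4)
Line 2: ['support'] (min_width=7, slack=6)
Line 3: ['blackboard'] (min_width=10, slack=3)
Line 4: ['tree', 'keyboard'] (min_width=13, slack=0)
Line 5: ['bee', 'capture'] (min_width=11, slack=2)
Line 6: ['end', 'frog'] (min_width=8, slack=5)
Line 7: ['desert'] (min_width=6, slack=7)
Line 8: ['program', 'up'] (min_width=10, slack=3)
Line 9: ['are', 'sand', 'was'] (min_width=12, slack=1)
Line 10: ['kitchen'] (min_width=7, slack=6)
Line 11: ['magnetic', 'my'] (min_width=11, slack=2)

Answer: |    orchestra|
|      support|
|   blackboard|
|tree keyboard|
|  bee capture|
|     end frog|
|       desert|
|   program up|
| are sand was|
|      kitchen|
|  magnetic my|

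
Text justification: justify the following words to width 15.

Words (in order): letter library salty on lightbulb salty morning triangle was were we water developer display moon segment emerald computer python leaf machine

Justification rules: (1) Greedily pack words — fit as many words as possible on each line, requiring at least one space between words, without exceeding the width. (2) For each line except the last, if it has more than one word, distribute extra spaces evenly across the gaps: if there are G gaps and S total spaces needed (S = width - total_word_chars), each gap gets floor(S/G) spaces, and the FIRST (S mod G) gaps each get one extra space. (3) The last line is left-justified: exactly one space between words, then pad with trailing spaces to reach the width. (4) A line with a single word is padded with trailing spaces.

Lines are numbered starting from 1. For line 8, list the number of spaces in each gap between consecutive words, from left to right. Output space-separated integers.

Answer: 4

Derivation:
Line 1: ['letter', 'library'] (min_width=14, slack=1)
Line 2: ['salty', 'on'] (min_width=8, slack=7)
Line 3: ['lightbulb', 'salty'] (min_width=15, slack=0)
Line 4: ['morning'] (min_width=7, slack=8)
Line 5: ['triangle', 'was'] (min_width=12, slack=3)
Line 6: ['were', 'we', 'water'] (min_width=13, slack=2)
Line 7: ['developer'] (min_width=9, slack=6)
Line 8: ['display', 'moon'] (min_width=12, slack=3)
Line 9: ['segment', 'emerald'] (min_width=15, slack=0)
Line 10: ['computer', 'python'] (min_width=15, slack=0)
Line 11: ['leaf', 'machine'] (min_width=12, slack=3)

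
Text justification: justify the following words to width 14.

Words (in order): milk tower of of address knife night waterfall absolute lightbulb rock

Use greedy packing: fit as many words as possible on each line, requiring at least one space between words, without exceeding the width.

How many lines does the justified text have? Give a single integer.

Answer: 6

Derivation:
Line 1: ['milk', 'tower', 'of'] (min_width=13, slack=1)
Line 2: ['of', 'address'] (min_width=10, slack=4)
Line 3: ['knife', 'night'] (min_width=11, slack=3)
Line 4: ['waterfall'] (min_width=9, slack=5)
Line 5: ['absolute'] (min_width=8, slack=6)
Line 6: ['lightbulb', 'rock'] (min_width=14, slack=0)
Total lines: 6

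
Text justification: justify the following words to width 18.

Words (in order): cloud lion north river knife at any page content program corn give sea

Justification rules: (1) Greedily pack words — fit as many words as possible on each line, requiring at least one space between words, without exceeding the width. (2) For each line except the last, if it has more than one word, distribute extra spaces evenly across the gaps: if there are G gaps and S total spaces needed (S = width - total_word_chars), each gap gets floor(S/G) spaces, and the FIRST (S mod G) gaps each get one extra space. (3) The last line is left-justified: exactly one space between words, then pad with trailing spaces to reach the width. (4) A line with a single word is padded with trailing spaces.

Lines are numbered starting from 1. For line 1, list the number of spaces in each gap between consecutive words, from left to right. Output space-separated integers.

Answer: 2 2

Derivation:
Line 1: ['cloud', 'lion', 'north'] (min_width=16, slack=2)
Line 2: ['river', 'knife', 'at', 'any'] (min_width=18, slack=0)
Line 3: ['page', 'content'] (min_width=12, slack=6)
Line 4: ['program', 'corn', 'give'] (min_width=17, slack=1)
Line 5: ['sea'] (min_width=3, slack=15)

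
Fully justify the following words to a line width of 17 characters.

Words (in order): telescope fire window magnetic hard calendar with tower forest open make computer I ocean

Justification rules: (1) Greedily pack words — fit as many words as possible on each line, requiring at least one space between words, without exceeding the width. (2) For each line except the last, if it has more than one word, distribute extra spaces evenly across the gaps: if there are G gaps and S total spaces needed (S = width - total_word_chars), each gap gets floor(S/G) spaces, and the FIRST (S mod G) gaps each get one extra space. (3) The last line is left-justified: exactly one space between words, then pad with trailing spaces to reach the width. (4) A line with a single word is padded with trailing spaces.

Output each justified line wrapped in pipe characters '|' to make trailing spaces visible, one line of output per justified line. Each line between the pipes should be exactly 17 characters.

Answer: |telescope    fire|
|window   magnetic|
|hard     calendar|
|with tower forest|
|open         make|
|computer I ocean |

Derivation:
Line 1: ['telescope', 'fire'] (min_width=14, slack=3)
Line 2: ['window', 'magnetic'] (min_width=15, slack=2)
Line 3: ['hard', 'calendar'] (min_width=13, slack=4)
Line 4: ['with', 'tower', 'forest'] (min_width=17, slack=0)
Line 5: ['open', 'make'] (min_width=9, slack=8)
Line 6: ['computer', 'I', 'ocean'] (min_width=16, slack=1)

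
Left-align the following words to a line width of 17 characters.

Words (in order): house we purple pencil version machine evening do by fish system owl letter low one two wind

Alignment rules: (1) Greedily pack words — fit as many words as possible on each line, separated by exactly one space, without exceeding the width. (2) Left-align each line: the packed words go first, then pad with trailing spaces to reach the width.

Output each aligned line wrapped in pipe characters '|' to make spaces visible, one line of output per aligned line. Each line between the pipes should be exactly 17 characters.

Answer: |house we purple  |
|pencil version   |
|machine evening  |
|do by fish system|
|owl letter low   |
|one two wind     |

Derivation:
Line 1: ['house', 'we', 'purple'] (min_width=15, slack=2)
Line 2: ['pencil', 'version'] (min_width=14, slack=3)
Line 3: ['machine', 'evening'] (min_width=15, slack=2)
Line 4: ['do', 'by', 'fish', 'system'] (min_width=17, slack=0)
Line 5: ['owl', 'letter', 'low'] (min_width=14, slack=3)
Line 6: ['one', 'two', 'wind'] (min_width=12, slack=5)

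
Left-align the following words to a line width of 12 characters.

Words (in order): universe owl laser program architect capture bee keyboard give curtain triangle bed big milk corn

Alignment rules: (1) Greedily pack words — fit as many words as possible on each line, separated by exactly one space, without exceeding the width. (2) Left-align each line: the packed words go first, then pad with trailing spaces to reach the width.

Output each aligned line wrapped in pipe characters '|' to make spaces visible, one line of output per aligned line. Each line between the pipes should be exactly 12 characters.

Line 1: ['universe', 'owl'] (min_width=12, slack=0)
Line 2: ['laser'] (min_width=5, slack=7)
Line 3: ['program'] (min_width=7, slack=5)
Line 4: ['architect'] (min_width=9, slack=3)
Line 5: ['capture', 'bee'] (min_width=11, slack=1)
Line 6: ['keyboard'] (min_width=8, slack=4)
Line 7: ['give', 'curtain'] (min_width=12, slack=0)
Line 8: ['triangle', 'bed'] (min_width=12, slack=0)
Line 9: ['big', 'milk'] (min_width=8, slack=4)
Line 10: ['corn'] (min_width=4, slack=8)

Answer: |universe owl|
|laser       |
|program     |
|architect   |
|capture bee |
|keyboard    |
|give curtain|
|triangle bed|
|big milk    |
|corn        |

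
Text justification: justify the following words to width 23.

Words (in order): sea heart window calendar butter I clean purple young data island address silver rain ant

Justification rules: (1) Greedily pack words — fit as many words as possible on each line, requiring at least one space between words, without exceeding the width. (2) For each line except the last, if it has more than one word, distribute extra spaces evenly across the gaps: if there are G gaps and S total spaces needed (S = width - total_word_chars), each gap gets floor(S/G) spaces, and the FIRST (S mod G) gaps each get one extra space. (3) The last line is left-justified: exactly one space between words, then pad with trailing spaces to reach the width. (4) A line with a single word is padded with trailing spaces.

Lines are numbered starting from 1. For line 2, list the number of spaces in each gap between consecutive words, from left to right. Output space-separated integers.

Line 1: ['sea', 'heart', 'window'] (min_width=16, slack=7)
Line 2: ['calendar', 'butter', 'I', 'clean'] (min_width=23, slack=0)
Line 3: ['purple', 'young', 'data'] (min_width=17, slack=6)
Line 4: ['island', 'address', 'silver'] (min_width=21, slack=2)
Line 5: ['rain', 'ant'] (min_width=8, slack=15)

Answer: 1 1 1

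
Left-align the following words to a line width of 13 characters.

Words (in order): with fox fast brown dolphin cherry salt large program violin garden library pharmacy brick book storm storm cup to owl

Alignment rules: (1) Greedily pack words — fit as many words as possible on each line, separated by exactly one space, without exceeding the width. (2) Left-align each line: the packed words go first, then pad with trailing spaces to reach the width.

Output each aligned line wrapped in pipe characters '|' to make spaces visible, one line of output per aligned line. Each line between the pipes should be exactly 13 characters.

Line 1: ['with', 'fox', 'fast'] (min_width=13, slack=0)
Line 2: ['brown', 'dolphin'] (min_width=13, slack=0)
Line 3: ['cherry', 'salt'] (min_width=11, slack=2)
Line 4: ['large', 'program'] (min_width=13, slack=0)
Line 5: ['violin', 'garden'] (min_width=13, slack=0)
Line 6: ['library'] (min_width=7, slack=6)
Line 7: ['pharmacy'] (min_width=8, slack=5)
Line 8: ['brick', 'book'] (min_width=10, slack=3)
Line 9: ['storm', 'storm'] (min_width=11, slack=2)
Line 10: ['cup', 'to', 'owl'] (min_width=10, slack=3)

Answer: |with fox fast|
|brown dolphin|
|cherry salt  |
|large program|
|violin garden|
|library      |
|pharmacy     |
|brick book   |
|storm storm  |
|cup to owl   |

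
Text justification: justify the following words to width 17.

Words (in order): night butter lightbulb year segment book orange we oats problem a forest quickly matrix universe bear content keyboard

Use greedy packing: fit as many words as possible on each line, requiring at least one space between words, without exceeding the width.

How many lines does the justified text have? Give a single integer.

Line 1: ['night', 'butter'] (min_width=12, slack=5)
Line 2: ['lightbulb', 'year'] (min_width=14, slack=3)
Line 3: ['segment', 'book'] (min_width=12, slack=5)
Line 4: ['orange', 'we', 'oats'] (min_width=14, slack=3)
Line 5: ['problem', 'a', 'forest'] (min_width=16, slack=1)
Line 6: ['quickly', 'matrix'] (min_width=14, slack=3)
Line 7: ['universe', 'bear'] (min_width=13, slack=4)
Line 8: ['content', 'keyboard'] (min_width=16, slack=1)
Total lines: 8

Answer: 8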